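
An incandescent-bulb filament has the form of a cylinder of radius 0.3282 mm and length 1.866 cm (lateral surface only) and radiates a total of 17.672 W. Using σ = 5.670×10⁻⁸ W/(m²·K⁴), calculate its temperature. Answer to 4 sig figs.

Lateral area A = 2πrL = 2π×3.282×10⁻⁴×0.01866 = 3.84796×10⁻⁵ m².
P = σAT⁴ ⇒ T = (P/(σA))^(1/4) = (17.672/(5.670×10⁻⁸×3.84796×10⁻⁵))^(1/4) = 1687 K.

T ≈ 1687 K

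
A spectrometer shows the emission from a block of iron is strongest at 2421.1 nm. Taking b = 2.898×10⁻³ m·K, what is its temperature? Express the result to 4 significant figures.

Wien's law gives T = b/λ_max = (2.898×10⁻³ m·K)/(2.4211×10⁻⁶ m) = 1197 K.

T ≈ 1197 K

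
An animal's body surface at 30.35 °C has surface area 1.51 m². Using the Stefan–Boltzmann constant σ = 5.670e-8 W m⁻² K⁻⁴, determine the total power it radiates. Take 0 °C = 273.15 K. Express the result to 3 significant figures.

P ≈ 726 W

T = 30.35 °C + 273.15 = 303.50 K.
Area A = 1.51 m².
P = σAT⁴ = 5.670×10⁻⁸ × 1.51 × (303.50)⁴ = 726 W.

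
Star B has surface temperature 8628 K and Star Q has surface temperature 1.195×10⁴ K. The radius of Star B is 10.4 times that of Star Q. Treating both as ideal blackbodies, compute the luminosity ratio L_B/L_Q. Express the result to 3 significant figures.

L_B/L_Q ≈ 29.4

L ∝ R²T⁴, so L_B/L_Q = (R_B/R_Q)²(T_B/T_Q)⁴ = (10.4)² × (8628/1.195×10⁴)⁴ = 108.16 × 0.271750 = 29.4.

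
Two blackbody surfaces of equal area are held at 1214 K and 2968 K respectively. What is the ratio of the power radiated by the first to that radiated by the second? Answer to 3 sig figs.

P₁/P₂ ≈ 0.0280

With equal areas, P₁/P₂ = (T₁/T₂)⁴ = (1214/2968)⁴ = 0.0280.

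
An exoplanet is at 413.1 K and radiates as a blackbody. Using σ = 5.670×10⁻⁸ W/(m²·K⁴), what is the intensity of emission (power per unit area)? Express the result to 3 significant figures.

Stefan–Boltzmann: I = σT⁴ = 5.670×10⁻⁸ × (413.1)⁴ = 1.65×10³ W/m².

I ≈ 1.65×10³ W/m²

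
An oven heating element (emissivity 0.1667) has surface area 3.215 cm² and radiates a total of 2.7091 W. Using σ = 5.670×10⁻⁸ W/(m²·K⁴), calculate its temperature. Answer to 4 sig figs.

T ≈ 971.7 K

Area A = 3.215 cm² = 3.215×10⁻⁴ m².
P = εσAT⁴ ⇒ T = (P/(εσA))^(1/4) = (2.7091/(0.1667×5.670×10⁻⁸×3.215×10⁻⁴))^(1/4) = 971.7 K.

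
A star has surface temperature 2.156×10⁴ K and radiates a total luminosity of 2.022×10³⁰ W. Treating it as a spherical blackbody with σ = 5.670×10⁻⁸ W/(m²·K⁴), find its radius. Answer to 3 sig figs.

R ≈ 3.62×10⁹ m

L = 4πR²σT⁴ ⇒ R = √(L/(4πσT⁴)).
σT⁴ = 1.22512×10¹⁰ W/m², so R = √(2.022×10³⁰/(4π×1.22512×10¹⁰)) = 3.62×10⁹ m.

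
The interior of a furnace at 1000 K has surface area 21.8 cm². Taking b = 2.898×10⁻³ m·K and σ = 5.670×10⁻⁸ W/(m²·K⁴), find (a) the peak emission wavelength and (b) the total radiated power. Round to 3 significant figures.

λ_max ≈ 2.90 μm; P ≈ 124 W

(a) λ_max = b/T = 2.898×10⁻³/1000 = 2.898×10⁻⁶ m = 2.90 μm.
Area A = 21.8 cm² = 2.18×10⁻³ m².
(b) P = σAT⁴ = 5.670×10⁻⁸×2.18×10⁻³×(1000)⁴ = 124 W.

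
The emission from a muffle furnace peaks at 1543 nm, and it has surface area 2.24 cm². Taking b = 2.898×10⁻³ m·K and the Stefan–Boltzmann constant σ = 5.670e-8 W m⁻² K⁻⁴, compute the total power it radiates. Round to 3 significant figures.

P ≈ 158 W

Wien's law: T = b/λ_max = 2.898×10⁻³/1.543×10⁻⁶ = 1878.16 K.
Area A = 2.24 cm² = 2.24×10⁻⁴ m².
Then P = σAT⁴ = 5.670×10⁻⁸×2.24×10⁻⁴×(1878.16)⁴ = 158 W.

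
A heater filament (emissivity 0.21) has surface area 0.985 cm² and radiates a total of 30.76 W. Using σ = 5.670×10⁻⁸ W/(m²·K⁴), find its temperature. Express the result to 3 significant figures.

T ≈ 2.26×10³ K

Area A = 0.985 cm² = 9.85×10⁻⁵ m².
P = εσAT⁴ ⇒ T = (P/(εσA))^(1/4) = (30.76/(0.21×5.670×10⁻⁸×9.85×10⁻⁵))^(1/4) = 2.26×10³ K.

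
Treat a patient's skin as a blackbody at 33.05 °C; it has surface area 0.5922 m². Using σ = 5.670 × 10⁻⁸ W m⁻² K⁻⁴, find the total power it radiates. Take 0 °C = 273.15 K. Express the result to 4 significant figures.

P ≈ 295.2 W

T = 33.05 °C + 273.15 = 306.20 K.
Area A = 0.5922 m².
P = σAT⁴ = 5.670×10⁻⁸ × 0.5922 × (306.20)⁴ = 295.2 W.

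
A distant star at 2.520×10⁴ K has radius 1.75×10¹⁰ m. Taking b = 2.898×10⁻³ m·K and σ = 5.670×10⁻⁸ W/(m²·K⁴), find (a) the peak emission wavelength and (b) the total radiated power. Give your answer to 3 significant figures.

(a) λ_max = b/T = 2.898×10⁻³/2.520×10⁴ = 1.150×10⁻⁷ m = 115 nm.
Surface area A = 4πR² = 4π(1.75×10¹⁰ m)² = 3.84845×10²¹ m².
(b) P = σAT⁴ = 5.670×10⁻⁸×3.84845×10²¹×(2.520×10⁴)⁴ = 8.80×10³¹ W.

λ_max ≈ 115 nm; P ≈ 8.80×10³¹ W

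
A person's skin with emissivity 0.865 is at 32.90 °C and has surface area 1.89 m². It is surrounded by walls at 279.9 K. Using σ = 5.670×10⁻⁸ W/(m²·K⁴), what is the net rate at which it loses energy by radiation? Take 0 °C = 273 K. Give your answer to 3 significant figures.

Net loss ≈ 243 W

T = 32.90 °C + 273 = 305.90 K.
Area A = 1.89 m².
Net radiated power P_net = εσA(T⁴ − T₀⁴) = 0.865×5.670×10⁻⁸×1.89×(305.90⁴ − 279.9⁴).
T⁴ − T₀⁴ = 8.75625×10⁹ − 6.13778×10⁹ = 2.61847×10⁹ K⁴, so P_net = 243 W.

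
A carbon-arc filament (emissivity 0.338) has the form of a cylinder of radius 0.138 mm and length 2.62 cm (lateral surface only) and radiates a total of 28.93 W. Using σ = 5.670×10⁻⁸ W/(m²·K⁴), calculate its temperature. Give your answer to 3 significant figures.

T ≈ 2.86×10³ K

Lateral area A = 2πrL = 2π×1.38×10⁻⁴×0.0262 = 2.27175×10⁻⁵ m².
P = εσAT⁴ ⇒ T = (P/(εσA))^(1/4) = (28.93/(0.338×5.670×10⁻⁸×2.27175×10⁻⁵))^(1/4) = 2.86×10³ K.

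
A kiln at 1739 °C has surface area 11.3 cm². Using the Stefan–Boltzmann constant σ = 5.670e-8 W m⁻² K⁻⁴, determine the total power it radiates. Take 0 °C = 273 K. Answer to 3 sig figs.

P ≈ 1.05×10³ W

T = 1739 °C + 273 = 2012 K.
Area A = 11.3 cm² = 1.13×10⁻³ m².
P = σAT⁴ = 5.670×10⁻⁸ × 1.13×10⁻³ × (2012)⁴ = 1.05×10³ W.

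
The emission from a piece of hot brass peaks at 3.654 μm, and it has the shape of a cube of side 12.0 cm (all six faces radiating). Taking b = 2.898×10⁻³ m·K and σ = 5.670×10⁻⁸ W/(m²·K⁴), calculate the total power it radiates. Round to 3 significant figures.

P ≈ 1.94×10³ W

Wien's law: T = b/λ_max = 2.898×10⁻³/3.654×10⁻⁶ = 793.103 K.
Area A = 6s² = 6×(0.120 m)² = 0.0864 m².
Then P = σAT⁴ = 5.670×10⁻⁸×0.0864×(793.103)⁴ = 1.94×10³ W.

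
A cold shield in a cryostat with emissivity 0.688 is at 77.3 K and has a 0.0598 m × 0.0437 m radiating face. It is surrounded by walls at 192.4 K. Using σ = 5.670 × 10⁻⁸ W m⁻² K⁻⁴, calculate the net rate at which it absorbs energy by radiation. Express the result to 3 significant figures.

Net gain ≈ 0.136 W

Area A = 0.0598 × 0.0437 = 2.61326×10⁻³ m².
Net radiated power P_net = εσA(T⁴ − T₀⁴) = 0.688×5.670×10⁻⁸×2.61326×10⁻³×(77.3⁴ − 192.4⁴).
T⁴ − T₀⁴ = 3.57041×10⁷ − 1.37031×10⁹ = -1.33461×10⁹ K⁴, so P_net = -0.136 W — negative, meaning a net gain of 0.136 W.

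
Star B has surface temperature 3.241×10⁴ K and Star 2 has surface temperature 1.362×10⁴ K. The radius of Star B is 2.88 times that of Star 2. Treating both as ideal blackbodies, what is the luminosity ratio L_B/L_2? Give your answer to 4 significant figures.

L ∝ R²T⁴, so L_B/L_2 = (R_B/R_2)²(T_B/T_2)⁴ = (2.88)² × (3.241×10⁴/1.362×10⁴)⁴ = 8.2944 × 32.0633 = 265.9.

L_B/L_2 ≈ 265.9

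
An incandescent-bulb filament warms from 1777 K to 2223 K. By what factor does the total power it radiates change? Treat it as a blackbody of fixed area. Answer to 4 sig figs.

P ∝ T⁴, so P₂/P₁ = (T₂/T₁)⁴ = (2223/1777)⁴ = (1.25098)⁴ = 2.449.

P₂/P₁ ≈ 2.449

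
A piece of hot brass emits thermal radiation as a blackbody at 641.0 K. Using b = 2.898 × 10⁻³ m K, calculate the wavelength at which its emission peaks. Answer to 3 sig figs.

Wien's displacement law: λ_max = b/T = (2.898×10⁻³ m·K)/(641.0 K) = 4.521×10⁻⁶ m.
That is 4.52 μm, in the infrared range.

λ_max ≈ 4.52 μm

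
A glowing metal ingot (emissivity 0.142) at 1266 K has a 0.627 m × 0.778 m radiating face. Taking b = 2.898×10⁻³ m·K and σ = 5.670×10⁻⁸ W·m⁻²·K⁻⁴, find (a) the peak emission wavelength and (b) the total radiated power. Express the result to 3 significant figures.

λ_max ≈ 2.29×10³ nm; P ≈ 1.01×10⁴ W

(a) λ_max = b/T = 2.898×10⁻³/1266 = 2.289×10⁻⁶ m = 2.29×10³ nm.
Area A = 0.627 × 0.778 = 0.487806 m².
(b) P = εσAT⁴ = 0.142×5.670×10⁻⁸×0.487806×(1266)⁴ = 1.01×10⁴ W.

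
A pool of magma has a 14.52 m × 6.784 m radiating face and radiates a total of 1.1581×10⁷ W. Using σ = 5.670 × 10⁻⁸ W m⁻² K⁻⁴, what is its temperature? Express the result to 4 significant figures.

T ≈ 1200 K

Area A = 14.52 × 6.784 = 98.5037 m².
P = σAT⁴ ⇒ T = (P/(σA))^(1/4) = (1.1581×10⁷/(5.670×10⁻⁸×98.5037))^(1/4) = 1200 K.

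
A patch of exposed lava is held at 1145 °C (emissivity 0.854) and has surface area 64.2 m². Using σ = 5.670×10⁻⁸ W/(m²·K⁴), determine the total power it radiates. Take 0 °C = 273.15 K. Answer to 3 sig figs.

P ≈ 1.26×10⁷ W

T = 1145 °C + 273.15 = 1418.15 K.
Area A = 64.2 m².
P = εσAT⁴ = 0.854 × 5.670×10⁻⁸ × 64.2 × (1418.15)⁴ = 1.26×10⁷ W.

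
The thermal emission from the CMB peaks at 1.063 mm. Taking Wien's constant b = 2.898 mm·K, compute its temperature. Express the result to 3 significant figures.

T ≈ 2.73 K

Wien's law gives T = b/λ_max = (2.898×10⁻³ m·K)/(1.063×10⁻³ m) = 2.73 K.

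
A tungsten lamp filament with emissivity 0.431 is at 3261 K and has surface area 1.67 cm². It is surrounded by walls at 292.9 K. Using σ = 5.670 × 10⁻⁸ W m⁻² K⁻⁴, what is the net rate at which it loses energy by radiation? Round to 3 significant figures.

Net loss ≈ 461 W

Area A = 1.67 cm² = 1.67×10⁻⁴ m².
Net radiated power P_net = εσA(T⁴ − T₀⁴) = 0.431×5.670×10⁻⁸×1.67×10⁻⁴×(3261⁴ − 292.9⁴).
T⁴ − T₀⁴ = 1.13085×10¹⁴ − 7.35999×10⁹ = 1.13078×10¹⁴ K⁴, so P_net = 461 W.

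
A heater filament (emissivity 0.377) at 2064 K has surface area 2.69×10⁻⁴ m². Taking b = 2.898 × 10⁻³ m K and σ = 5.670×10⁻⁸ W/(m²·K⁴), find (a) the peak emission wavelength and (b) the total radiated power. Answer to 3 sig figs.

(a) λ_max = b/T = 2.898×10⁻³/2064 = 1.404×10⁻⁶ m = 1.40 μm.
Area A = 2.69×10⁻⁴ m².
(b) P = εσAT⁴ = 0.377×5.670×10⁻⁸×2.69×10⁻⁴×(2064)⁴ = 104 W.

λ_max ≈ 1.40 μm; P ≈ 104 W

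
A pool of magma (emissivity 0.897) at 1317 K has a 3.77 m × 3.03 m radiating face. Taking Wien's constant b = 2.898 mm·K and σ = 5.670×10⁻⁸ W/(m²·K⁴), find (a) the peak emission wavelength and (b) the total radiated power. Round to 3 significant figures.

λ_max ≈ 2.20 μm; P ≈ 1.75×10⁶ W

(a) λ_max = b/T = 2.898×10⁻³/1317 = 2.200×10⁻⁶ m = 2.20 μm.
Area A = 3.77 × 3.03 = 11.4231 m².
(b) P = εσAT⁴ = 0.897×5.670×10⁻⁸×11.4231×(1317)⁴ = 1.75×10⁶ W.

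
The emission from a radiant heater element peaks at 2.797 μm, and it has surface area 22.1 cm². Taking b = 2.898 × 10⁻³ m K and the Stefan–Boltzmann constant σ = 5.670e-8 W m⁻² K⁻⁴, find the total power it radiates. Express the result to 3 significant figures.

P ≈ 144 W

Wien's law: T = b/λ_max = 2.898×10⁻³/2.797×10⁻⁶ = 1036.11 K.
Area A = 22.1 cm² = 2.21×10⁻³ m².
Then P = σAT⁴ = 5.670×10⁻⁸×2.21×10⁻³×(1036.11)⁴ = 144 W.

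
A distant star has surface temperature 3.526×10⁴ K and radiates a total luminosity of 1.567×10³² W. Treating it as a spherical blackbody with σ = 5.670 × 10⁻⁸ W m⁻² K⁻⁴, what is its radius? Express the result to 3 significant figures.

R ≈ 1.19×10¹⁰ m

L = 4πR²σT⁴ ⇒ R = √(L/(4πσT⁴)).
σT⁴ = 8.76420×10¹⁰ W/m², so R = √(1.567×10³²/(4π×8.76420×10¹⁰)) = 1.19×10¹⁰ m.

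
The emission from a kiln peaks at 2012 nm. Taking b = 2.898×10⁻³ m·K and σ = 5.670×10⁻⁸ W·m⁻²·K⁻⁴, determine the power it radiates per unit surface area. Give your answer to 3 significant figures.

I ≈ 2.44×10⁵ W/m²

Wien's law: T = b/λ_max = 2.898×10⁻³/2.012×10⁻⁶ = 1440.36 K.
Then I = σT⁴ = 5.670×10⁻⁸×(1440.36)⁴ = 2.44×10⁵ W/m².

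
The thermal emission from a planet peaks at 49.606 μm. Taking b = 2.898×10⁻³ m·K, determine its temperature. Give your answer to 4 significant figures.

Wien's law gives T = b/λ_max = (2.898×10⁻³ m·K)/(4.9606×10⁻⁵ m) = 58.42 K.

T ≈ 58.42 K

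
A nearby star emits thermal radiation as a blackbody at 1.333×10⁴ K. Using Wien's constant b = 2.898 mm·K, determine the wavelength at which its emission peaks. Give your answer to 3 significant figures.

λ_max ≈ 217 nm

Wien's displacement law: λ_max = b/T = (2.898×10⁻³ m·K)/(1.333×10⁴ K) = 2.174×10⁻⁷ m.
That is 217 nm, in the ultraviolet range.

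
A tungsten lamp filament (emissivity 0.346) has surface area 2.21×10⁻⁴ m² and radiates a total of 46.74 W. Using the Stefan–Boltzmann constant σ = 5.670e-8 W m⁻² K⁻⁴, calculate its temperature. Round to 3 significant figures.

T ≈ 1.81×10³ K

Area A = 2.21×10⁻⁴ m².
P = εσAT⁴ ⇒ T = (P/(εσA))^(1/4) = (46.74/(0.346×5.670×10⁻⁸×2.21×10⁻⁴))^(1/4) = 1.81×10³ K.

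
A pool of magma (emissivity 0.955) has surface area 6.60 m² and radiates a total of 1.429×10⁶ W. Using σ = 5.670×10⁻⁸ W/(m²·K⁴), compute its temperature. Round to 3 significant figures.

Area A = 6.60 m².
P = εσAT⁴ ⇒ T = (P/(εσA))^(1/4) = (1.429×10⁶/(0.955×5.670×10⁻⁸×6.60))^(1/4) = 1.41×10³ K.

T ≈ 1.41×10³ K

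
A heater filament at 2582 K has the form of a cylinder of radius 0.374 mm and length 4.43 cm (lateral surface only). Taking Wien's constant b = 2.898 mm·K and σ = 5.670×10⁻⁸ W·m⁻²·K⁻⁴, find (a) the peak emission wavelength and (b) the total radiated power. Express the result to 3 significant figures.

(a) λ_max = b/T = 2.898×10⁻³/2582 = 1.122×10⁻⁶ m = 1.12×10³ nm.
Lateral area A = 2πrL = 2π×3.74×10⁻⁴×0.0443 = 1.04101×10⁻⁴ m².
(b) P = σAT⁴ = 5.670×10⁻⁸×1.04101×10⁻⁴×(2582)⁴ = 262 W.

λ_max ≈ 1.12×10³ nm; P ≈ 262 W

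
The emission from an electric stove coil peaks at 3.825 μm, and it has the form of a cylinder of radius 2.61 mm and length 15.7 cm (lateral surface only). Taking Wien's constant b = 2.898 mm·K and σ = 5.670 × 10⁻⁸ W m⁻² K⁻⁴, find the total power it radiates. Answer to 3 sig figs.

P ≈ 48.1 W

Wien's law: T = b/λ_max = 2.898×10⁻³/3.825×10⁻⁶ = 757.647 K.
Lateral area A = 2πrL = 2π×2.61×10⁻³×0.157 = 2.57466×10⁻³ m².
Then P = σAT⁴ = 5.670×10⁻⁸×2.57466×10⁻³×(757.647)⁴ = 48.1 W.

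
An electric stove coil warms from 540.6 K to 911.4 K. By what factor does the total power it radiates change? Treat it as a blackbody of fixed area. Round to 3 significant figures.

P ∝ T⁴, so P₂/P₁ = (T₂/T₁)⁴ = (911.4/540.6)⁴ = (1.68590)⁴ = 8.08.

P₂/P₁ ≈ 8.08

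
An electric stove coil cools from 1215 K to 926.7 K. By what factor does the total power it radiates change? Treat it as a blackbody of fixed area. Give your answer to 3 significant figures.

P₂/P₁ ≈ 0.338

P ∝ T⁴, so P₂/P₁ = (T₂/T₁)⁴ = (926.7/1215)⁴ = (0.762716)⁴ = 0.338.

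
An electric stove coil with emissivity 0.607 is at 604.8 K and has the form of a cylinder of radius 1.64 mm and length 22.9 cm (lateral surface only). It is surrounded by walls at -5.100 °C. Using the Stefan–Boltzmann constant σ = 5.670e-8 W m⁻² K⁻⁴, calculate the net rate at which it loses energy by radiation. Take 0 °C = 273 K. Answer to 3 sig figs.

Net loss ≈ 10.4 W

Surroundings: T = -5.100 °C + 273 = 267.900 K.
Lateral area A = 2πrL = 2π×1.64×10⁻³×0.229 = 2.35971×10⁻³ m².
Net radiated power P_net = εσA(T⁴ − T₀⁴) = 0.607×5.670×10⁻⁸×2.35971×10⁻³×(604.8⁴ − 267.900⁴).
T⁴ − T₀⁴ = 1.33797×10¹¹ − 5.15099×10⁹ = 1.28646×10¹¹ K⁴, so P_net = 10.4 W.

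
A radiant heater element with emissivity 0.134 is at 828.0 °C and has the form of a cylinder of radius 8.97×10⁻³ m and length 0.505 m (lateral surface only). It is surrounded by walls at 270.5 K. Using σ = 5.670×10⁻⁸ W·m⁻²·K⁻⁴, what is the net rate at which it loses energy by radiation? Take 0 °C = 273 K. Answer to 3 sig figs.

Net loss ≈ 317 W

T = 828.0 °C + 273 = 1101.0 K.
Lateral area A = 2πrL = 2π×8.97×10⁻³×0.505 = 0.0284619 m².
Net radiated power P_net = εσA(T⁴ − T₀⁴) = 0.134×5.670×10⁻⁸×0.0284619×(1101.0⁴ − 270.5⁴).
T⁴ − T₀⁴ = 1.46943×10¹² − 5.35389×10⁹ = 1.46408×10¹² K⁴, so P_net = 317 W.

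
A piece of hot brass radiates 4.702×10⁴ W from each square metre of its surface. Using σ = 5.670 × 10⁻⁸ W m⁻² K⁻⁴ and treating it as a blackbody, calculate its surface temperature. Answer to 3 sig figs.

T ≈ 954 K

I = σT⁴, so T = (I/σ)^(1/4) = (4.702×10⁴/(5.670×10⁻⁸))^(1/4) = 954 K.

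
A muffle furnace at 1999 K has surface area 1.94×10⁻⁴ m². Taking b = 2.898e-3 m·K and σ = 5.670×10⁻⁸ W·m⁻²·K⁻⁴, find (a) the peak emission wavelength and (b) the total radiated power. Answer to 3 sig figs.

(a) λ_max = b/T = 2.898×10⁻³/1999 = 1.450×10⁻⁶ m = 1.45 μm.
Area A = 1.94×10⁻⁴ m².
(b) P = σAT⁴ = 5.670×10⁻⁸×1.94×10⁻⁴×(1999)⁴ = 176 W.

λ_max ≈ 1.45 μm; P ≈ 176 W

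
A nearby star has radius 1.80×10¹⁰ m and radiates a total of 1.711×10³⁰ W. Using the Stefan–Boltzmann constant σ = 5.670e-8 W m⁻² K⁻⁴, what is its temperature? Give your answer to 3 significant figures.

T ≈ 9.28×10³ K

Surface area A = 4πR² = 4π(1.80×10¹⁰ m)² = 4.07150×10²¹ m².
P = σAT⁴ ⇒ T = (P/(σA))^(1/4) = (1.711×10³⁰/(5.670×10⁻⁸×4.07150×10²¹))^(1/4) = 9.28×10³ K.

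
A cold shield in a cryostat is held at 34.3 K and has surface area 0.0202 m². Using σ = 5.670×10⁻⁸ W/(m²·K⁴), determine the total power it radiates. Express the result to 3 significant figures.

P ≈ 1.59×10⁻³ W

Area A = 0.0202 m².
P = σAT⁴ = 5.670×10⁻⁸ × 0.0202 × (34.3)⁴ = 1.59×10⁻³ W.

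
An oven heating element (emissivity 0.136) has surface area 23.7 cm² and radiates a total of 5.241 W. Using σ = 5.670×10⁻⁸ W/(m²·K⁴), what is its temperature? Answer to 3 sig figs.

Area A = 23.7 cm² = 2.37×10⁻³ m².
P = εσAT⁴ ⇒ T = (P/(εσA))^(1/4) = (5.241/(0.136×5.670×10⁻⁸×2.37×10⁻³))^(1/4) = 732 K.

T ≈ 732 K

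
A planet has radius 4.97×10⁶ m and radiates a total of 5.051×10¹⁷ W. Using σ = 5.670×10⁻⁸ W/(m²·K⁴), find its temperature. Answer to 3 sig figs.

Surface area A = 4πR² = 4π(4.97×10⁶ m)² = 3.10401×10¹⁴ m².
P = σAT⁴ ⇒ T = (P/(σA))^(1/4) = (5.051×10¹⁷/(5.670×10⁻⁸×3.10401×10¹⁴))^(1/4) = 412 K.

T ≈ 412 K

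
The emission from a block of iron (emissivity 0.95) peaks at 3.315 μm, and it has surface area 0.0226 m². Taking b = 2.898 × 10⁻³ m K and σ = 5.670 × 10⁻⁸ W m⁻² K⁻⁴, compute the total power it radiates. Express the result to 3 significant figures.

Wien's law: T = b/λ_max = 2.898×10⁻³/3.315×10⁻⁶ = 874.208 K.
Area A = 0.0226 m².
Then P = εσAT⁴ = 0.95×5.670×10⁻⁸×0.0226×(874.208)⁴ = 711 W.

P ≈ 711 W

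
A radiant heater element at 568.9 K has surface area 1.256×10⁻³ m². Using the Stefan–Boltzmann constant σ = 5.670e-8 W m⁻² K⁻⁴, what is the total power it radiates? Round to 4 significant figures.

P ≈ 7.460 W

Area A = 1.256×10⁻³ m².
P = σAT⁴ = 5.670×10⁻⁸ × 1.256×10⁻³ × (568.9)⁴ = 7.460 W.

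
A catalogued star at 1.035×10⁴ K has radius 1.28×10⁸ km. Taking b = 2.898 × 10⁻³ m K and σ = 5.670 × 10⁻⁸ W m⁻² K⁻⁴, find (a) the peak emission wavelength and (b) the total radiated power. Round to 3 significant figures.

λ_max ≈ 280 nm; P ≈ 1.34×10³² W

(a) λ_max = b/T = 2.898×10⁻³/1.035×10⁴ = 2.800×10⁻⁷ m = 280 nm.
Surface area A = 4πR² = 4π(1.28×10¹¹ m)² = 2.05887×10²³ m².
(b) P = σAT⁴ = 5.670×10⁻⁸×2.05887×10²³×(1.035×10⁴)⁴ = 1.34×10³² W.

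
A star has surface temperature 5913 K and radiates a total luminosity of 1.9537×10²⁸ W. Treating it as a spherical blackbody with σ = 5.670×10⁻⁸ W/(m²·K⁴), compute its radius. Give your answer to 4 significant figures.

L = 4πR²σT⁴ ⇒ R = √(L/(4πσT⁴)).
σT⁴ = 6.93130×10⁷ W/m², so R = √(1.9537×10²⁸/(4π×6.93130×10⁷)) = 4.736×10⁹ m.

R ≈ 4.736×10⁹ m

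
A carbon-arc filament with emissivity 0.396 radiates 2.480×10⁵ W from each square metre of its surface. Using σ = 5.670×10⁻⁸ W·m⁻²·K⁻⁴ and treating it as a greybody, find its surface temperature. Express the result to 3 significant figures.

T ≈ 1.82×10³ K

I = εσT⁴, so T = (I/εσ)^(1/4) = (2.480×10⁵/(0.396×5.670×10⁻⁸))^(1/4) = 1.82×10³ K.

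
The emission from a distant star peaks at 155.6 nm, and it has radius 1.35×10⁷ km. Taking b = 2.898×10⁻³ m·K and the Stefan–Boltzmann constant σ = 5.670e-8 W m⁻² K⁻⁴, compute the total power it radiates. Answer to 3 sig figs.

Wien's law: T = b/λ_max = 2.898×10⁻³/1.556×10⁻⁷ = 18624.7 K.
Surface area A = 4πR² = 4π(1.35×10¹⁰ m)² = 2.29022×10²¹ m².
Then P = σAT⁴ = 5.670×10⁻⁸×2.29022×10²¹×(18624.7)⁴ = 1.56×10³¹ W.

P ≈ 1.56×10³¹ W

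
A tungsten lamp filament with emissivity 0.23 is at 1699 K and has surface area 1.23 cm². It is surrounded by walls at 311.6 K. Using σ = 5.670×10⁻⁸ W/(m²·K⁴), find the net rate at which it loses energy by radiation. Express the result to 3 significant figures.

Area A = 1.23 cm² = 1.23×10⁻⁴ m².
Net radiated power P_net = εσA(T⁴ − T₀⁴) = 0.23×5.670×10⁻⁸×1.23×10⁻⁴×(1699⁴ − 311.6⁴).
T⁴ − T₀⁴ = 8.33247×10¹² − 9.42735×10⁹ = 8.32304×10¹² K⁴, so P_net = 13.4 W.

Net loss ≈ 13.4 W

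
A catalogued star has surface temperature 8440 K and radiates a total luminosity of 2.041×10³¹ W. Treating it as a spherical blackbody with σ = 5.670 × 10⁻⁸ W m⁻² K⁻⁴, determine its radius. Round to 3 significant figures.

L = 4πR²σT⁴ ⇒ R = √(L/(4πσT⁴)).
σT⁴ = 2.87709×10⁸ W/m², so R = √(2.041×10³¹/(4π×2.87709×10⁸)) = 7.51×10¹⁰ m.

R ≈ 7.51×10¹⁰ m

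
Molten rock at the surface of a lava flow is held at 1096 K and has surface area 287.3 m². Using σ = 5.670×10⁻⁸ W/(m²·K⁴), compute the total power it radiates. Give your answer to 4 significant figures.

Area A = 287.3 m².
P = σAT⁴ = 5.670×10⁻⁸ × 287.3 × (1096)⁴ = 2.351×10⁷ W.

P ≈ 2.351×10⁷ W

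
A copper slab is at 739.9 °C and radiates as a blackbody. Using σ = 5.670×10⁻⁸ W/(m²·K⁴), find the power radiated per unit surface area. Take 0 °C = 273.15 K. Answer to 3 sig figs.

T = 739.9 °C + 273.15 = 1013.05 K.
Stefan–Boltzmann: I = σT⁴ = 5.670×10⁻⁸ × (1013.05)⁴ = 5.97×10⁴ W/m².

I ≈ 5.97×10⁴ W/m²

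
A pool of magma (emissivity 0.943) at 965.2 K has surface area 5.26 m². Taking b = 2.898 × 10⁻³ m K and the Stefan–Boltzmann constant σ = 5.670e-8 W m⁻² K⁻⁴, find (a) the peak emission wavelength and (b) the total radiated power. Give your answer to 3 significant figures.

(a) λ_max = b/T = 2.898×10⁻³/965.2 = 3.002×10⁻⁶ m = 3.00 μm.
Area A = 5.26 m².
(b) P = εσAT⁴ = 0.943×5.670×10⁻⁸×5.26×(965.2)⁴ = 2.44×10⁵ W.

λ_max ≈ 3.00 μm; P ≈ 2.44×10⁵ W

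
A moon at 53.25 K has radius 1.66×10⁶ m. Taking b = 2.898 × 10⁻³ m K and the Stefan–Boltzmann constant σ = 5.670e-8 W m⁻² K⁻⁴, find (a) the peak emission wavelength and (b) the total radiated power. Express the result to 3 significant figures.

λ_max ≈ 54.4 μm; P ≈ 1.58×10¹³ W

(a) λ_max = b/T = 2.898×10⁻³/53.25 = 5.442×10⁻⁵ m = 54.4 μm.
Surface area A = 4πR² = 4π(1.66×10⁶ m)² = 3.46279×10¹³ m².
(b) P = σAT⁴ = 5.670×10⁻⁸×3.46279×10¹³×(53.25)⁴ = 1.58×10¹³ W.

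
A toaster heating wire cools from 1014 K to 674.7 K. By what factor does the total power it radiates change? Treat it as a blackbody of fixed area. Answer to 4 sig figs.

P₂/P₁ ≈ 0.1960

P ∝ T⁴, so P₂/P₁ = (T₂/T₁)⁴ = (674.7/1014)⁴ = (0.665385)⁴ = 0.1960.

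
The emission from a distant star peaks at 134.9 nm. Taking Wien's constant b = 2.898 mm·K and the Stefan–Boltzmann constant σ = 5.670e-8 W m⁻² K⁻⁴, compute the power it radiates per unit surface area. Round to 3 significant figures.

I ≈ 1.21×10¹⁰ W/m²

Wien's law: T = b/λ_max = 2.898×10⁻³/1.349×10⁻⁷ = 21482.6 K.
Then I = σT⁴ = 5.670×10⁻⁸×(21482.6)⁴ = 1.21×10¹⁰ W/m².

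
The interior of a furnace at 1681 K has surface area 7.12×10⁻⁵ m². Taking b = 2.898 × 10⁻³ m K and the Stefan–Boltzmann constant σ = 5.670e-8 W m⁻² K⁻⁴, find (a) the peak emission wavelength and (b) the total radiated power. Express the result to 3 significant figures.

λ_max ≈ 1.72 μm; P ≈ 32.2 W

(a) λ_max = b/T = 2.898×10⁻³/1681 = 1.724×10⁻⁶ m = 1.72 μm.
Area A = 7.12×10⁻⁵ m².
(b) P = σAT⁴ = 5.670×10⁻⁸×7.12×10⁻⁵×(1681)⁴ = 32.2 W.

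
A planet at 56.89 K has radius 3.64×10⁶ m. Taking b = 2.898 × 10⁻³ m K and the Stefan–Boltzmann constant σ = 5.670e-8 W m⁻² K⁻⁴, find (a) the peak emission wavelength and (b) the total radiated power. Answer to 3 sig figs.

λ_max ≈ 50.9 μm; P ≈ 9.89×10¹³ W

(a) λ_max = b/T = 2.898×10⁻³/56.89 = 5.094×10⁻⁵ m = 50.9 μm.
Surface area A = 4πR² = 4π(3.64×10⁶ m)² = 1.66499×10¹⁴ m².
(b) P = σAT⁴ = 5.670×10⁻⁸×1.66499×10¹⁴×(56.89)⁴ = 9.89×10¹³ W.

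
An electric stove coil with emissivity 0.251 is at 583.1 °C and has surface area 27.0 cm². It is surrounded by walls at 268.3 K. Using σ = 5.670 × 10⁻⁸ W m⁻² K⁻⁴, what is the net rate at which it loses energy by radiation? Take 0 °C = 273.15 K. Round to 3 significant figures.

T = 583.1 °C + 273.15 = 856.25 K.
Area A = 27.0 cm² = 2.70×10⁻³ m².
Net radiated power P_net = εσA(T⁴ − T₀⁴) = 0.251×5.670×10⁻⁸×2.70×10⁻³×(856.25⁴ − 268.3⁴).
T⁴ − T₀⁴ = 5.37530×10¹¹ − 5.18182×10⁹ = 5.32348×10¹¹ K⁴, so P_net = 20.5 W.

Net loss ≈ 20.5 W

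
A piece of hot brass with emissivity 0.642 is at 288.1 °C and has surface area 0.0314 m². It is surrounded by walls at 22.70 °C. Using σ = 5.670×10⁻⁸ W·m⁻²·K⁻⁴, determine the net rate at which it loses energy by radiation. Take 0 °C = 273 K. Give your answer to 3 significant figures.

T = 288.1 °C + 273 = 561.1 K.
Surroundings: T = 22.70 °C + 273 = 295.70 K.
Area A = 0.0314 m².
Net radiated power P_net = εσA(T⁴ − T₀⁴) = 0.642×5.670×10⁻⁸×0.0314×(561.1⁴ − 295.70⁴).
T⁴ − T₀⁴ = 9.91200×10¹⁰ − 7.64549×10⁹ = 9.14745×10¹⁰ K⁴, so P_net = 105 W.

Net loss ≈ 105 W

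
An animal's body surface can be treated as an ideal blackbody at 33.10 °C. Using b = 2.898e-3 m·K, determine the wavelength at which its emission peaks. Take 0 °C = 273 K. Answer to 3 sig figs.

λ_max ≈ 9.47 μm

T = 33.10 °C + 273 = 306.10 K.
Wien's displacement law: λ_max = b/T = (2.898×10⁻³ m·K)/(306.10 K) = 9.467×10⁻⁶ m.
That is 9.47 μm, in the infrared range.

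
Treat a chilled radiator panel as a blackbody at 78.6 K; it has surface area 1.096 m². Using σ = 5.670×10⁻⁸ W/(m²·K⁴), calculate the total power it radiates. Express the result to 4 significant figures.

Area A = 1.096 m².
P = σAT⁴ = 5.670×10⁻⁸ × 1.096 × (78.6)⁴ = 2.372 W.

P ≈ 2.372 W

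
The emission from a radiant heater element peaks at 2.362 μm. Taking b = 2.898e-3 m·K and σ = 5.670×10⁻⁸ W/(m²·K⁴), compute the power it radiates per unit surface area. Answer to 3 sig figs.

Wien's law: T = b/λ_max = 2.898×10⁻³/2.362×10⁻⁶ = 1226.93 K.
Then I = σT⁴ = 5.670×10⁻⁸×(1226.93)⁴ = 1.28×10⁵ W/m².

I ≈ 1.28×10⁵ W/m²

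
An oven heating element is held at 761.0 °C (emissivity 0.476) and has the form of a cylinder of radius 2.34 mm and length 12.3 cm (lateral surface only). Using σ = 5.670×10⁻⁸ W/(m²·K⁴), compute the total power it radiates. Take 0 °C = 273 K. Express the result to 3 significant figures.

P ≈ 55.8 W

T = 761.0 °C + 273 = 1034.0 K.
Lateral area A = 2πrL = 2π×2.34×10⁻³×0.123 = 1.80843×10⁻³ m².
P = εσAT⁴ = 0.476 × 5.670×10⁻⁸ × 1.80843×10⁻³ × (1034.0)⁴ = 55.8 W.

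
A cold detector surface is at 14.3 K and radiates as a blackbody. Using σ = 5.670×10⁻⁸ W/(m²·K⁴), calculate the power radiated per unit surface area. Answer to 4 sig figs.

I ≈ 2.371×10⁻³ W/m²

Stefan–Boltzmann: I = σT⁴ = 5.670×10⁻⁸ × (14.3)⁴ = 2.371×10⁻³ W/m².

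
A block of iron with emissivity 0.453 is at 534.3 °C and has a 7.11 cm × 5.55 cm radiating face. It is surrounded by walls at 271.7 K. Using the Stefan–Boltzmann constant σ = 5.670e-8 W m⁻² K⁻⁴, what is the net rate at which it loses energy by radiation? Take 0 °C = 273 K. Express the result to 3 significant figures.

Net loss ≈ 42.5 W

T = 534.3 °C + 273 = 807.3 K.
Area A = 0.0711 × 0.0555 = 3.94605×10⁻³ m².
Net radiated power P_net = εσA(T⁴ − T₀⁴) = 0.453×5.670×10⁻⁸×3.94605×10⁻³×(807.3⁴ − 271.7⁴).
T⁴ − T₀⁴ = 4.24756×10¹¹ − 5.44952×10⁹ = 4.19306×10¹¹ K⁴, so P_net = 42.5 W.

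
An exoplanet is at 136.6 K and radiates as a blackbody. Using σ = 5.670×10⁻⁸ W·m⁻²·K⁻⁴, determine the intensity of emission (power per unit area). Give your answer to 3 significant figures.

Stefan–Boltzmann: I = σT⁴ = 5.670×10⁻⁸ × (136.6)⁴ = 19.7 W/m².

I ≈ 19.7 W/m²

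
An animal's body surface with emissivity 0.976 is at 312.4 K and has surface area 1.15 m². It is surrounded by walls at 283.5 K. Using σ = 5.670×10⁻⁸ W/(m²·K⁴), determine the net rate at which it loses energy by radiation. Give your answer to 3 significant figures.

Area A = 1.15 m².
Net radiated power P_net = εσA(T⁴ − T₀⁴) = 0.976×5.670×10⁻⁸×1.15×(312.4⁴ − 283.5⁴).
T⁴ − T₀⁴ = 9.52454×10⁹ − 6.45970×10⁹ = 3.06484×10⁹ K⁴, so P_net = 195 W.

Net loss ≈ 195 W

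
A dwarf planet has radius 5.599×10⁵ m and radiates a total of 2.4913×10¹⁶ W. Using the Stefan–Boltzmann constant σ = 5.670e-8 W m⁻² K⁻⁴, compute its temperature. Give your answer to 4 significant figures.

T ≈ 577.9 K

Surface area A = 4πR² = 4π(5.599×10⁵ m)² = 3.93941×10¹² m².
P = σAT⁴ ⇒ T = (P/(σA))^(1/4) = (2.4913×10¹⁶/(5.670×10⁻⁸×3.93941×10¹²))^(1/4) = 577.9 K.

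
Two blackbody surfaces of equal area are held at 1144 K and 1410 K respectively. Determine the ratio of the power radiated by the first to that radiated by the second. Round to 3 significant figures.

P₁/P₂ ≈ 0.433

With equal areas, P₁/P₂ = (T₁/T₂)⁴ = (1144/1410)⁴ = 0.433.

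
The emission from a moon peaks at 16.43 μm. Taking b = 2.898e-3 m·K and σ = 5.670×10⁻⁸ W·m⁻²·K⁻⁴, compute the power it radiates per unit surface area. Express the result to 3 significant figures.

Wien's law: T = b/λ_max = 2.898×10⁻³/1.643×10⁻⁵ = 176.385 K.
Then I = σT⁴ = 5.670×10⁻⁸×(176.385)⁴ = 54.9 W/m².

I ≈ 54.9 W/m²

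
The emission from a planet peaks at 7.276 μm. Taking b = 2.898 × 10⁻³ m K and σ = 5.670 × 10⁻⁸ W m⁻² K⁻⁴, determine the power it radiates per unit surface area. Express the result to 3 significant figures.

Wien's law: T = b/λ_max = 2.898×10⁻³/7.276×10⁻⁶ = 398.296 K.
Then I = σT⁴ = 5.670×10⁻⁸×(398.296)⁴ = 1.43×10³ W/m².

I ≈ 1.43×10³ W/m²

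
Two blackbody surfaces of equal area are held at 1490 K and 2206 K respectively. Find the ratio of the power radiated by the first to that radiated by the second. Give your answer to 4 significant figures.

With equal areas, P₁/P₂ = (T₁/T₂)⁴ = (1490/2206)⁴ = 0.2081.

P₁/P₂ ≈ 0.2081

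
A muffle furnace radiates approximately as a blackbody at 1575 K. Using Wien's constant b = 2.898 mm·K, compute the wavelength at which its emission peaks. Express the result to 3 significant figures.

Wien's displacement law: λ_max = b/T = (2.898×10⁻³ m·K)/(1575 K) = 1.840×10⁻⁶ m.
That is 1.84 μm, in the infrared range.

λ_max ≈ 1.84 μm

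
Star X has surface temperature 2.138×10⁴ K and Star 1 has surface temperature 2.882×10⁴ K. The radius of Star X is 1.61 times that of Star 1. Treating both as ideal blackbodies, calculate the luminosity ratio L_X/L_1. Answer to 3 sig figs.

L_X/L_1 ≈ 0.785

L ∝ R²T⁴, so L_X/L_1 = (R_X/R_1)²(T_X/T_1)⁴ = (1.61)² × (2.138×10⁴/2.882×10⁴)⁴ = 2.5921 × 0.302869 = 0.785.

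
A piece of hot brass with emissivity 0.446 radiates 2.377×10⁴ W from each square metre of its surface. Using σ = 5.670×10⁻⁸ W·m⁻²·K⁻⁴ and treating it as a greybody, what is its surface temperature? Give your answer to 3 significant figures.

I = εσT⁴, so T = (I/εσ)^(1/4) = (2.377×10⁴/(0.446×5.670×10⁻⁸))^(1/4) = 985 K.

T ≈ 985 K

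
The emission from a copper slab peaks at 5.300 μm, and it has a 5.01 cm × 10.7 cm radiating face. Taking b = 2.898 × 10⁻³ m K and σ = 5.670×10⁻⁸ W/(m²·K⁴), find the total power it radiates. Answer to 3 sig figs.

P ≈ 27.2 W

Wien's law: T = b/λ_max = 2.898×10⁻³/5.300×10⁻⁶ = 546.792 K.
Area A = 0.0501 × 0.107 = 5.3607×10⁻³ m².
Then P = σAT⁴ = 5.670×10⁻⁸×5.3607×10⁻³×(546.792)⁴ = 27.2 W.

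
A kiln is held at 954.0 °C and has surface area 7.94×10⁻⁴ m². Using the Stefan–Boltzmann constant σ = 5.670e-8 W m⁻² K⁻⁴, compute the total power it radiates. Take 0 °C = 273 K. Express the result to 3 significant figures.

T = 954.0 °C + 273 = 1227.0 K.
Area A = 7.94×10⁻⁴ m².
P = σAT⁴ = 5.670×10⁻⁸ × 7.94×10⁻⁴ × (1227.0)⁴ = 102 W.

P ≈ 102 W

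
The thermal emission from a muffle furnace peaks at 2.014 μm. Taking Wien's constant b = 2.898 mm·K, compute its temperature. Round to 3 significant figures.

T ≈ 1.44×10³ K

Wien's law gives T = b/λ_max = (2.898×10⁻³ m·K)/(2.014×10⁻⁶ m) = 1.44×10³ K.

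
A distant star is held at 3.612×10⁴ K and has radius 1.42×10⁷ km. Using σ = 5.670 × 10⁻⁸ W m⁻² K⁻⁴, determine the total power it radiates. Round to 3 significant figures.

Surface area A = 4πR² = 4π(1.42×10¹⁰ m)² = 2.53388×10²¹ m².
P = σAT⁴ = 5.670×10⁻⁸ × 2.53388×10²¹ × (3.612×10⁴)⁴ = 2.45×10³² W.

P ≈ 2.45×10³² W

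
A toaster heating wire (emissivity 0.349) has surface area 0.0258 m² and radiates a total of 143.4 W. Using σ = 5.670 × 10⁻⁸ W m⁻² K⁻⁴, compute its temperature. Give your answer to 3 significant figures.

Area A = 0.0258 m².
P = εσAT⁴ ⇒ T = (P/(εσA))^(1/4) = (143.4/(0.349×5.670×10⁻⁸×0.0258))^(1/4) = 728 K.

T ≈ 728 K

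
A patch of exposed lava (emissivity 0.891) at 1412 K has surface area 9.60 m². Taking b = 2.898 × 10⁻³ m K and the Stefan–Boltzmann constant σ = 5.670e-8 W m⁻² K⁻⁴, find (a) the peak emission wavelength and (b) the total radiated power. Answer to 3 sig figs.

(a) λ_max = b/T = 2.898×10⁻³/1412 = 2.052×10⁻⁶ m = 2.05×10³ nm.
Area A = 9.60 m².
(b) P = εσAT⁴ = 0.891×5.670×10⁻⁸×9.60×(1412)⁴ = 1.93×10⁶ W.

λ_max ≈ 2.05×10³ nm; P ≈ 1.93×10⁶ W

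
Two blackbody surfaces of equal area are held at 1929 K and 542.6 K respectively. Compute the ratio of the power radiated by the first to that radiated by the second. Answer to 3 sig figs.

P₁/P₂ ≈ 160

With equal areas, P₁/P₂ = (T₁/T₂)⁴ = (1929/542.6)⁴ = 160.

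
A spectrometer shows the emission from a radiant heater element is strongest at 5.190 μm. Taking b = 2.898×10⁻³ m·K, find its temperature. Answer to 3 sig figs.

Wien's law gives T = b/λ_max = (2.898×10⁻³ m·K)/(5.190×10⁻⁶ m) = 558 K.

T ≈ 558 K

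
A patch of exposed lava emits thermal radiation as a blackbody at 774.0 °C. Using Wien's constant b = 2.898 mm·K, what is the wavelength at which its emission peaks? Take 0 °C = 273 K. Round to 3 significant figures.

T = 774.0 °C + 273 = 1047.0 K.
Wien's displacement law: λ_max = b/T = (2.898×10⁻³ m·K)/(1047.0 K) = 2.768×10⁻⁶ m.
That is 2.77×10³ nm, in the infrared range.

λ_max ≈ 2.77×10³ nm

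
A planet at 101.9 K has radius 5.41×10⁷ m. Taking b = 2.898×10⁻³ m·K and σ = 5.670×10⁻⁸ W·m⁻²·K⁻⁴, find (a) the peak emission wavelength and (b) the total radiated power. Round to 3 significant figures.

λ_max ≈ 28.4 μm; P ≈ 2.25×10¹⁷ W

(a) λ_max = b/T = 2.898×10⁻³/101.9 = 2.844×10⁻⁵ m = 28.4 μm.
Surface area A = 4πR² = 4π(5.41×10⁷ m)² = 3.67794×10¹⁶ m².
(b) P = σAT⁴ = 5.670×10⁻⁸×3.67794×10¹⁶×(101.9)⁴ = 2.25×10¹⁷ W.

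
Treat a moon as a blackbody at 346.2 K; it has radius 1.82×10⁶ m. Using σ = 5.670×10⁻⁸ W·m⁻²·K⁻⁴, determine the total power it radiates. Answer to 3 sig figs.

Surface area A = 4πR² = 4π(1.82×10⁶ m)² = 4.16248×10¹³ m².
P = σAT⁴ = 5.670×10⁻⁸ × 4.16248×10¹³ × (346.2)⁴ = 3.39×10¹⁶ W.

P ≈ 3.39×10¹⁶ W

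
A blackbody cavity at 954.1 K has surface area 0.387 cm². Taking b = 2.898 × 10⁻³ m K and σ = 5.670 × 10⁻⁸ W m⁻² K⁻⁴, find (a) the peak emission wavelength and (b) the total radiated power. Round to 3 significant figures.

λ_max ≈ 3.04 μm; P ≈ 1.82 W

(a) λ_max = b/T = 2.898×10⁻³/954.1 = 3.037×10⁻⁶ m = 3.04 μm.
Area A = 0.387 cm² = 3.87×10⁻⁵ m².
(b) P = σAT⁴ = 5.670×10⁻⁸×3.87×10⁻⁵×(954.1)⁴ = 1.82 W.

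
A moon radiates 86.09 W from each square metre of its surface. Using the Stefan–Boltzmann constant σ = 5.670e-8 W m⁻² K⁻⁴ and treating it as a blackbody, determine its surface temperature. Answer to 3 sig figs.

I = σT⁴, so T = (I/σ)^(1/4) = (86.09/(5.670×10⁻⁸))^(1/4) = 197 K.

T ≈ 197 K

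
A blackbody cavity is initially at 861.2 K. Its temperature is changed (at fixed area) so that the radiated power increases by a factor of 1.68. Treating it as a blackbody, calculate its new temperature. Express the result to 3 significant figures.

P ∝ T⁴, so T₂/T₁ = (P₂/P₁)^(1/4) = (1.68)^(1/4) = 1.13849.
T₂ = 861.2 × 1.13849 = 980 K.

T₂ ≈ 980 K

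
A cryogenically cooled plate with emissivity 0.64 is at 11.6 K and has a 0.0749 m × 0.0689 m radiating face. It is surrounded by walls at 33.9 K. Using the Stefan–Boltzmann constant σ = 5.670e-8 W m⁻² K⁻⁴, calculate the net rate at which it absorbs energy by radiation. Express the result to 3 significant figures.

Net gain ≈ 2.44×10⁻⁴ W

Area A = 0.0749 × 0.0689 = 5.16061×10⁻³ m².
Net radiated power P_net = εσA(T⁴ − T₀⁴) = 0.64×5.670×10⁻⁸×5.16061×10⁻³×(11.6⁴ − 33.9⁴).
T⁴ − T₀⁴ = 18106.4 − 1.32068×10⁶ = -1.30257×10⁶ K⁴, so P_net = -2.44×10⁻⁴ W — negative, meaning a net gain of 2.44×10⁻⁴ W.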